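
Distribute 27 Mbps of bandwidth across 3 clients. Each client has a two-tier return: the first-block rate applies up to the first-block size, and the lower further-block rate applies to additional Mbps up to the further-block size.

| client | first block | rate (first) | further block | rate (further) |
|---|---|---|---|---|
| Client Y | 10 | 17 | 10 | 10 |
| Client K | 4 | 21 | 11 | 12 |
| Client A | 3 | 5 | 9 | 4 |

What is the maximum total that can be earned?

406

Order all 6 blocks by rate: Client K/first 21 > Client Y/first 17 > Client K/second 12 > Client Y/second 10 > Client A/first 5 > Client A/second 4.
Client K/first (21): +4 → 23 left.
Client Y/first (17): +10 → 13 left.
Client K second at 12: fill all 11 → 2 left.
2 remain; put them into Client Y second at 10.
Total = 21×4 + 17×10 + 12×11 + 10×2 = 406.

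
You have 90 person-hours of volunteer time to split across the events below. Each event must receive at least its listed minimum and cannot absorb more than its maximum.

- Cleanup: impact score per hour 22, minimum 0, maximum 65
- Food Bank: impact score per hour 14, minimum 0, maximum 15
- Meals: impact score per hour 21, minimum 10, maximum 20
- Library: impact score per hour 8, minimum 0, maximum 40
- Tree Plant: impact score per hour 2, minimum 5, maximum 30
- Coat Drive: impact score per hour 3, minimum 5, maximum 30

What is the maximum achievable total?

Meeting every minimum uses 0+0+10+0+5+5 = 20 person-hours, leaving 70.
Order the events by impact score per hour: Cleanup 22 > Meals 21 > Food Bank 14 > Library 8 > Coat Drive 3 > Tree Plant 2.
Give Cleanup 65 more to hit its cap of 65 — 5 left.
Meals has room for 10 more but only 5 remain, so it gets 15.
Total = 22×65 + 21×15 + 2×5 + 3×5 = 1770.

1770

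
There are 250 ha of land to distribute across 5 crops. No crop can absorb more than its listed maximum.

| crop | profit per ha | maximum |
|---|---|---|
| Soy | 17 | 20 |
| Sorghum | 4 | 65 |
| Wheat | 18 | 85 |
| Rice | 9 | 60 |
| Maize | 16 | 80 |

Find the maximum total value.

Highest profit per ha first: Wheat 18 > Soy 17 > Maize 16 > Rice 9 > Sorghum 4.
Give Wheat 85 to hit its cap of 85 — 165 left.
Soy takes 20 to reach its cap of 20 — 145 left.
Maize takes 80 to reach its cap of 80 — 65 left.
Rice takes 60 to reach its cap of 60 — 5 left.
Sorghum has room for 65 but only 5 remain, so it gets 5.
Total = 17×20 + 4×5 + 18×85 + 9×60 + 16×80 = 3710.

3710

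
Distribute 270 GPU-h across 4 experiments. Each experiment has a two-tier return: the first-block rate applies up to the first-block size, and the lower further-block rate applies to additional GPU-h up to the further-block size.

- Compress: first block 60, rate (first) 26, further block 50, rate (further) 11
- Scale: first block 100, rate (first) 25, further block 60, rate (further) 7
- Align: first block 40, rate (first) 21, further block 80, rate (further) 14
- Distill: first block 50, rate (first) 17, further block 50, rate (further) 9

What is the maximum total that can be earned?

6030

Treat each block as its own option and order by rate: Compress/T1 26 > Scale/T1 25 > Align/T1 21 > Distill/T1 17 > Align/T2 14 > Compress/T2 11 > Distill/T2 9 > Scale/T2 7.
Fill Compress T1 block (60 at 26) → 210 left.
Fill Scale T1 block (100 at 25) → 110 left.
Align/T1 (21): +40 → 70 left.
Fill Distill T1 block (50 at 17) → 20 left.
Align T2 at 14: only 20 left, fill 20.
Total = 26×60 + 25×100 + 21×40 + 17×50 + 14×20 = 6030.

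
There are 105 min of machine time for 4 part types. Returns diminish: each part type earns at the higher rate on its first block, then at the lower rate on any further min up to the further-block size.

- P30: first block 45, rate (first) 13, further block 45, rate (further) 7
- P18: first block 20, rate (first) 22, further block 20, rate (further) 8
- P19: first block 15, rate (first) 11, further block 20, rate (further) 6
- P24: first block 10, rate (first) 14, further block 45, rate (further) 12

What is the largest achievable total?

Rank every tier by rate: P18/first 22 > P24/first 14 > P30/first 13 > P24/second 12 > P19/first 11 > P18/second 8 > P30/second 7 > P19/second 6.
P18/first (22): +20 ; 85 left.
Fill P24 first block (10 at 14) ; 75 left.
P30 first at 13: fill all 45 ; 30 left.
P24/second: +30 of 45 at 12; pool empty.
Total = 22×20 + 14×10 + 13×45 + 12×30 = 1525.

1525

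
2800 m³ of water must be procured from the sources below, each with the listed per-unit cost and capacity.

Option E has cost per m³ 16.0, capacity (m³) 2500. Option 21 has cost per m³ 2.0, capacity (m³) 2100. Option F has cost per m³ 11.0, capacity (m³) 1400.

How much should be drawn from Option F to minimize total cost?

Use sources in increasing cost order.
Take 2100 from Option 21 at 2.0 → need 700 more.
Option F (11.0): take the remaining 700 → done.
Option E: unused.

700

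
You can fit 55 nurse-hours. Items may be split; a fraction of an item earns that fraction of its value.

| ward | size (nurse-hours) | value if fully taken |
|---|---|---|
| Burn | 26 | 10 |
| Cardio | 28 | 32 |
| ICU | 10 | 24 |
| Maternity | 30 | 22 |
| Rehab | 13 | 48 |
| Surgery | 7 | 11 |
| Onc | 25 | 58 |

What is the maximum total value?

Sort by value density: Rehab 48/13≈3.69, ICU 24/10≈2.4, Onc 58/25≈2.32, Surgery 11/7≈1.57, Cardio 32/28≈1.14, Maternity 22/30≈0.733, Burn 10/26≈0.385.
Take all of Rehab (13 nurse-hours, value 48) → 42 nurse-hours left.
ICU: take in full, 10 nurse-hours for value 24 → 32 left.
Take all of Onc (25 nurse-hours, value 58) → 7 nurse-hours left.
Take all of Surgery (7 nurse-hours, value 11) → 0 nurse-hours left.
Total value = 141.

141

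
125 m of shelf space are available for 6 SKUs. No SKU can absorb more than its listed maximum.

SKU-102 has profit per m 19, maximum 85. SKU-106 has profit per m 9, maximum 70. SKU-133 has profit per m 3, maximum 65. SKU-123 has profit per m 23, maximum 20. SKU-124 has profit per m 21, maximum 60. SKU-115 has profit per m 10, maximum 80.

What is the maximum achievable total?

2575

Rank by profit per m: SKU-123 23 > SKU-124 21 > SKU-102 19 > SKU-115 10 > SKU-106 9 > SKU-133 3.
SKU-123 takes 20 to reach its cap of 20 — 105 left.
Give SKU-124 60 to hit its cap of 60 — 45 left.
SKU-102: +45 (room for 85) → 45. Pool exhausted.
Total = 19×45 + 23×20 + 21×60 = 2575.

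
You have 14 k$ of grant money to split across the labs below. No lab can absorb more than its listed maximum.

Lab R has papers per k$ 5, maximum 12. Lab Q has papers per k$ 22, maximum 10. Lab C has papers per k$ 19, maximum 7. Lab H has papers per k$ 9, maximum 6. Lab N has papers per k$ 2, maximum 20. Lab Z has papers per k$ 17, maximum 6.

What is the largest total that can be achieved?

Rank by papers per k$: Lab Q 22 > Lab C 19 > Lab Z 17 > Lab H 9 > Lab R 5 > Lab N 2.
Lab Q: +10 to 10 (cap) → 4 left.
Lab C: +4 (room for 7) → 4. Pool exhausted.
Total = 22×10 + 19×4 = 296.

296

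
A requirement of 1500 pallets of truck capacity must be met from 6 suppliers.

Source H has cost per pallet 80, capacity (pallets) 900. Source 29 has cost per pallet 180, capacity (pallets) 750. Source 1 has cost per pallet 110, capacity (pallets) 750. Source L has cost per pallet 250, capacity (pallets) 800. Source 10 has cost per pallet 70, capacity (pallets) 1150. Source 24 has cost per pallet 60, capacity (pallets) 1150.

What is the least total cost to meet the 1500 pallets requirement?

Use suppliers in increasing cost order.
Source 24 (60): use full 1150 ; 350 pallets to go.
Source 10 (70): take the remaining 350 ; done.
Source H, Source 1, Source 29, Source L: unused.
Cost = 1150×60 + 350×70 = 93500.

93500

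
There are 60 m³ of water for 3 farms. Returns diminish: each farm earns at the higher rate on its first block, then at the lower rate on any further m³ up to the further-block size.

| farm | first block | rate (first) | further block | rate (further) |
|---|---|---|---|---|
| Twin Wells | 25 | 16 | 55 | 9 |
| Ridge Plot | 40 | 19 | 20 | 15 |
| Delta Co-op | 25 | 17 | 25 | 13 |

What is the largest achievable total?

Order all 6 blocks by rate: Ridge Plot/tier1 19 > Delta Co-op/tier1 17 > Twin Wells/tier1 16 > Ridge Plot/tier2 15 > Delta Co-op/tier2 13 > Twin Wells/tier2 9.
Fill Ridge Plot tier1 block (40 at 19) → 20 left.
Delta Co-op/tier1: +20 of 25 at 17; pool empty.
Total = 19×40 + 17×20 = 1100.

1100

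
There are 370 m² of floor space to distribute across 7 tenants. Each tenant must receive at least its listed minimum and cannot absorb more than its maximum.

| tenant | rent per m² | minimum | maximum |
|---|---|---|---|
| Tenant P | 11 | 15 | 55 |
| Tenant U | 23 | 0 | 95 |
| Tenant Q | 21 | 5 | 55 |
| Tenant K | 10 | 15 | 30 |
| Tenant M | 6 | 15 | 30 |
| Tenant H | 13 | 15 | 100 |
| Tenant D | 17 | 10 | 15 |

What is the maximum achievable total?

5920

Meeting every minimum uses 15+0+5+15+15+15+10 = 75 m², leaving 295.
Order the tenants by rent per m²: Tenant U 23 > Tenant Q 21 > Tenant D 17 > Tenant H 13 > Tenant P 11 > Tenant K 10 > Tenant M 6.
Give Tenant U 95 more to hit its cap of 95 ; 200 left.
Tenant Q takes 50 more to reach its cap of 55 ; 150 left.
Tenant D: +5 to 15 (cap) ; 145 left.
Tenant H: +85 to 100 (cap) ; 60 left.
Tenant P takes 40 more to reach its cap of 55 ; 20 left.
Tenant K takes 15 more to reach its cap of 30 ; 5 left.
Tenant M has room for 15 more but only 5 remain, so it gets 20.
Total = 11×55 + 23×95 + 21×55 + 10×30 + 6×20 + 13×100 + 17×15 = 5920.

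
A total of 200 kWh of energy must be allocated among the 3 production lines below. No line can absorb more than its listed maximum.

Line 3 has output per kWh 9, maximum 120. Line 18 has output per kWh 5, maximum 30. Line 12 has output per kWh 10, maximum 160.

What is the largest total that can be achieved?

Order the production lines by output per kWh: Line 12 10 > Line 3 9 > Line 18 5.
Give Line 12 160 to hit its cap of 160 ; 40 left.
Line 3 has room for 120 but only 40 remain, so it gets 40.
Total = 9×40 + 10×160 = 1960.

1960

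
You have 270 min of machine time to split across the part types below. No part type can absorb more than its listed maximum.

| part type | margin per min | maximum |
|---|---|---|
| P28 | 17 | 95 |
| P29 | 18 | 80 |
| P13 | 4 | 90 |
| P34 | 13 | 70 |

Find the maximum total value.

4065

Rank by margin per min: P29 18 > P28 17 > P34 13 > P13 4.
P29: +80 to 80 (cap) — 190 left.
P28: +95 to 95 (cap) — 95 left.
P34 takes 70 to reach its cap of 70 — 25 left.
P13: +25 (room for 90) → 25. Pool exhausted.
Total = 17×95 + 18×80 + 4×25 + 13×70 = 4065.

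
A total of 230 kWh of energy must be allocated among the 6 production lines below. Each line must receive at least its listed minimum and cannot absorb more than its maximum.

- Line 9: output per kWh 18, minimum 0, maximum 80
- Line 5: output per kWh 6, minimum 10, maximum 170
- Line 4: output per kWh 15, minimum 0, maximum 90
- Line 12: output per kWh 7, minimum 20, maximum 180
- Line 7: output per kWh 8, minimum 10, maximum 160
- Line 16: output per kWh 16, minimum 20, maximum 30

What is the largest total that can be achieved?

3400

Meeting every minimum uses 0+10+0+20+10+20 = 60 kWh, leaving 170.
Rank by output per kWh: Line 9 18 > Line 16 16 > Line 4 15 > Line 7 8 > Line 12 7 > Line 5 6.
Line 9 takes 80 more to reach its cap of 80 → 90 left.
Give Line 16 10 more to hit its cap of 30 → 80 left.
Line 4 has room for 90 more but only 80 remain, so it gets 80.
Total = 18×80 + 6×10 + 15×80 + 7×20 + 8×10 + 16×30 = 3400.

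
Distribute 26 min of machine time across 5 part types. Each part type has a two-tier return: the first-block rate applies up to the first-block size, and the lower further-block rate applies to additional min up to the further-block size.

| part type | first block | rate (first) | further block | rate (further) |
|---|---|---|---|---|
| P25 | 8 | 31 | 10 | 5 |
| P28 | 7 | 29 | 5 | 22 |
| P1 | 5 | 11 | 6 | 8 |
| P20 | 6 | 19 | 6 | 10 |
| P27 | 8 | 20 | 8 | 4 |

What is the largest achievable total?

Order all 10 blocks by rate: P25/T1 31 > P28/T1 29 > P28/T2 22 > P27/T1 20 > P20/T1 19 > P1/T1 11 > P20/T2 10 > P1/T2 8 > P25/T2 5 > P27/T2 4.
Fill P25 T1 block (8 at 31) ; 18 left.
P28 T1 at 29: fill all 7 ; 11 left.
Fill P28 T2 block (5 at 22) ; 6 left.
P27/T1: +6 of 8 at 20; pool empty.
Total = 31×8 + 29×7 + 22×5 + 20×6 = 681.

681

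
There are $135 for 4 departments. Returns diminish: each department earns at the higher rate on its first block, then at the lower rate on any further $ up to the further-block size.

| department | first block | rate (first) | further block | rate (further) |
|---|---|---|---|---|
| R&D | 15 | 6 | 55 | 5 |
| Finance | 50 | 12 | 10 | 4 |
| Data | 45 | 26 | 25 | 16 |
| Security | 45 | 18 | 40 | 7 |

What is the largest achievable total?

2620

Treat each block as its own option and order by rate: Data/tier1 26 > Security/tier1 18 > Data/tier2 16 > Finance/tier1 12 > Security/tier2 7 > R&D/tier1 6 > R&D/tier2 5 > Finance/tier2 4.
Data/tier1 (26): +45 — 90 left.
Fill Security tier1 block (45 at 18) — 45 left.
Data tier2 at 16: fill all 25 — 20 left.
Finance tier1 at 12: only 20 left, fill 20.
Total = 26×45 + 18×45 + 16×25 + 12×20 = 2620.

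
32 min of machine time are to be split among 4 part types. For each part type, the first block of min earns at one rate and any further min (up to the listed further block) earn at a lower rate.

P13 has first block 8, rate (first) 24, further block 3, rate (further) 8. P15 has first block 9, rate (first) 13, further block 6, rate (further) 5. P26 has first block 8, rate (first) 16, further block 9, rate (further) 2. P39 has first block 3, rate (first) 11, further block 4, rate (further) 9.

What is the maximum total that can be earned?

Treat each block as its own option and order by rate: P13/first 24 > P26/first 16 > P15/first 13 > P39/first 11 > P39/second 9 > P13/second 8 > P15/second 5 > P26/second 2.
Fill P13 first block (8 at 24) → 24 left.
P26 first at 16: fill all 8 → 16 left.
P15/first (13): +9 → 7 left.
P39 first at 11: fill all 3 → 4 left.
P39 second at 9: fill all 4 → 0 left.
Total = 24×8 + 16×8 + 13×9 + 11×3 + 9×4 = 506.

506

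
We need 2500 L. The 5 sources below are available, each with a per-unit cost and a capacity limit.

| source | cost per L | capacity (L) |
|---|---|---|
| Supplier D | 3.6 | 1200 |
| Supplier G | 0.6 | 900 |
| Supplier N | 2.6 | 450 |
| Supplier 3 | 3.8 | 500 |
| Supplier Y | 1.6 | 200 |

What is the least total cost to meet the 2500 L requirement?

5450

Use sources in increasing cost order.
Supplier G (0.6): use full 900 → 1600 L to go.
Supplier Y (1.6): use full 200 → 1400 L to go.
Take 450 from Supplier N at 2.6 → need 950 more.
Supplier D (3.6): take the remaining 950 → done.
Supplier 3: unused.
Cost = 900×0.6 + 200×1.6 + 450×2.6 + 950×3.6 = 5450.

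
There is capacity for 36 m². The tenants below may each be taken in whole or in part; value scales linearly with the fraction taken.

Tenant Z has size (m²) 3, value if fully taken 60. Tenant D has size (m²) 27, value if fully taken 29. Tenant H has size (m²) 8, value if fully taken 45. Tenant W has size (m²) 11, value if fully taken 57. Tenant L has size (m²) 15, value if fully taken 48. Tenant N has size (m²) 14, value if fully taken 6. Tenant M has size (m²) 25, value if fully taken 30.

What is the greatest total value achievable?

Sort by value density: Tenant Z 60/3≈20, Tenant H 45/8≈5.62, Tenant W 57/11≈5.18, Tenant L 48/15≈3.2, Tenant M 30/25≈1.2, Tenant D 29/27≈1.07, Tenant N 6/14≈0.429.
All 3 m² of Tenant Z fit (value 60) → 33 remain.
All 8 m² of Tenant H fit (value 45) → 25 remain.
Tenant W: take in full, 11 m² for value 57 → 14 left.
14 m² left: a 14/15 share of Tenant L gives 48×14/15 = 44.8.
Total value = 206.8.

206.8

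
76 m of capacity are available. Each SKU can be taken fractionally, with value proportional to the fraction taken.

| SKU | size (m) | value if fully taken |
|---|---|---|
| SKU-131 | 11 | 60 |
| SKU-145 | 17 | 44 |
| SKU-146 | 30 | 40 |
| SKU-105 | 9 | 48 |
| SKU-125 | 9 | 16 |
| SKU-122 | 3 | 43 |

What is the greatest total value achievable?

247

Rank by value-to-size ratio: SKU-122 43/3≈14.3, SKU-131 60/11≈5.45, SKU-105 48/9≈5.33, SKU-145 44/17≈2.59, SKU-125 16/9≈1.78, SKU-146 40/30≈1.33.
SKU-122: take in full, 3 m for value 43 — 73 left.
Take all of SKU-131 (11 m, value 60) — 62 m left.
SKU-105: take in full, 9 m for value 48 — 53 left.
Take all of SKU-145 (17 m, value 44) — 36 m left.
SKU-125: take in full, 9 m for value 16 — 27 left.
Fill the last 27 m with part of SKU-146: 27/30 of it earns 36.
Total value = 247.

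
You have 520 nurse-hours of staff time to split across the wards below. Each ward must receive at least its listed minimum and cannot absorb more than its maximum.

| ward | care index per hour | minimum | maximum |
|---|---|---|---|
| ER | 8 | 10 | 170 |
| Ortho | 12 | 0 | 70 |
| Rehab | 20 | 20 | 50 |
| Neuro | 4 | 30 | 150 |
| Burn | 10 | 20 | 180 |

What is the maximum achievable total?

5200

Meeting every minimum uses 10+0+20+30+20 = 80 nurse-hours, leaving 440.
Highest care index per hour first: Rehab 20 > Ortho 12 > Burn 10 > ER 8 > Neuro 4.
Give Rehab 30 more to hit its cap of 50 → 410 left.
Ortho: +70 to 70 (cap) → 340 left.
Burn takes 160 more to reach its cap of 180 → 180 left.
Give ER 160 more to hit its cap of 170 → 20 left.
Neuro: +20 (room for 120) → 50. Pool exhausted.
Total = 8×170 + 12×70 + 20×50 + 4×50 + 10×180 = 5200.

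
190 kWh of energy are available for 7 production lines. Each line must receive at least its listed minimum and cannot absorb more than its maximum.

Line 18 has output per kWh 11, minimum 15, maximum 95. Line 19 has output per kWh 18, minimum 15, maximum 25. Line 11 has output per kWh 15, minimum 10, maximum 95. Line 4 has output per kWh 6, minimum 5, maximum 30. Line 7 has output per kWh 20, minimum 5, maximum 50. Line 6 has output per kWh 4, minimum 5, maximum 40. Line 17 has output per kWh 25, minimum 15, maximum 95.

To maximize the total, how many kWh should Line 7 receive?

Meeting every minimum uses 15+15+10+5+5+5+15 = 70 kWh, leaving 120.
Rank by output per kWh: Line 17 25 > Line 7 20 > Line 19 18 > Line 11 15 > Line 18 11 > Line 4 6 > Line 6 4.
Give Line 17 80 more to hit its cap of 95 — 40 left.
Line 7: +40 (room for 45) → 45. Pool exhausted.

45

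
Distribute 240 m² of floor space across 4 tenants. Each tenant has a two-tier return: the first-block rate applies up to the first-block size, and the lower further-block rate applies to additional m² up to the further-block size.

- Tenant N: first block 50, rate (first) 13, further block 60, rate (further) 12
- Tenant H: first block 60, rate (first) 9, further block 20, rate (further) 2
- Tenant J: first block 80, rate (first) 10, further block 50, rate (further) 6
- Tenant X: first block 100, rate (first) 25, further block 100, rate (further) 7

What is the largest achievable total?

4170

Treat each block as its own option and order by rate: Tenant X/first 25 > Tenant N/first 13 > Tenant N/second 12 > Tenant J/first 10 > Tenant H/first 9 > Tenant X/second 7 > Tenant J/second 6 > Tenant H/second 2.
Tenant X first at 25: fill all 100 → 140 left.
Tenant N first at 13: fill all 50 → 90 left.
Tenant N second at 12: fill all 60 → 30 left.
Tenant J/first: +30 of 80 at 10; pool empty.
Total = 25×100 + 13×50 + 12×60 + 10×30 = 4170.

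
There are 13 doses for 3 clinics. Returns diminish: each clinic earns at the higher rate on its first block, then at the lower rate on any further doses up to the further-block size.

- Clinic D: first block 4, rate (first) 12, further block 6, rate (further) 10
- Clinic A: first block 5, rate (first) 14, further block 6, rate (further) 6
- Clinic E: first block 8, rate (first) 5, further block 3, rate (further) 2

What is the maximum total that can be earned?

Order all 6 blocks by rate: Clinic A/T1 14 > Clinic D/T1 12 > Clinic D/T2 10 > Clinic A/T2 6 > Clinic E/T1 5 > Clinic E/T2 2.
Fill Clinic A T1 block (5 at 14) → 8 left.
Fill Clinic D T1 block (4 at 12) → 4 left.
4 remain; put them into Clinic D T2 at 10.
Total = 14×5 + 12×4 + 10×4 = 158.

158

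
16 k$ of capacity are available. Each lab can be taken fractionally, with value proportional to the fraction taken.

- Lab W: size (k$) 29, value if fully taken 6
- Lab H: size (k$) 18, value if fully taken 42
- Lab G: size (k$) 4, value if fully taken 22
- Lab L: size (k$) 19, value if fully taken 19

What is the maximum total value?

50

Best value per unit of size first: Lab G 22/4≈5.5, Lab H 42/18≈2.33, Lab L 19/19≈1, Lab W 6/29≈0.207.
Take all of Lab G (4 k$, value 22) → 12 k$ left.
Fill the last 12 k$ with part of Lab H: 12/18 of it earns 28.
Total value = 50.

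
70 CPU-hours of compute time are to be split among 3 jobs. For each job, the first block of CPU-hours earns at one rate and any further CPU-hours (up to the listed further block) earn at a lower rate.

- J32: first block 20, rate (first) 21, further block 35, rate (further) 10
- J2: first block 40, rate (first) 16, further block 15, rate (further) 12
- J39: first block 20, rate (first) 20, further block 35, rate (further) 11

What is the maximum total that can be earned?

Treat each block as its own option and order by rate: J32/tier1 21 > J39/tier1 20 > J2/tier1 16 > J2/tier2 12 > J39/tier2 11 > J32/tier2 10.
Fill J32 tier1 block (20 at 21) ; 50 left.
Fill J39 tier1 block (20 at 20) ; 30 left.
J2 tier1 at 16: only 30 left, fill 30.
Total = 21×20 + 20×20 + 16×30 = 1300.

1300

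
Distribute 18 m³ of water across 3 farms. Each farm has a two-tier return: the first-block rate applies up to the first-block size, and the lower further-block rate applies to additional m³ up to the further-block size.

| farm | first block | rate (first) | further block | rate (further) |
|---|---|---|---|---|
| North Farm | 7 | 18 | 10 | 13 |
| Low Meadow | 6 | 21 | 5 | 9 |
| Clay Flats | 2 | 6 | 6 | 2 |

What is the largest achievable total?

Order all 6 blocks by rate: Low Meadow/T1 21 > North Farm/T1 18 > North Farm/T2 13 > Low Meadow/T2 9 > Clay Flats/T1 6 > Clay Flats/T2 2.
Fill Low Meadow T1 block (6 at 21) ; 12 left.
North Farm T1 at 18: fill all 7 ; 5 left.
North Farm T2 at 13: only 5 left, fill 5.
Total = 21×6 + 18×7 + 13×5 = 317.

317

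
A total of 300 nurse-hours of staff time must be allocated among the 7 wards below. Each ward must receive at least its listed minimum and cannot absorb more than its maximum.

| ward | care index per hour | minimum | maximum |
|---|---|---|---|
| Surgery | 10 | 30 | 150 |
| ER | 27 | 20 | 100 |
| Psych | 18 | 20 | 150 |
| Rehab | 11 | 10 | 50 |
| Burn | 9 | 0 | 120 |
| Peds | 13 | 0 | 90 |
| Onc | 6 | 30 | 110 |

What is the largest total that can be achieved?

Meeting every minimum uses 30+20+20+10+0+0+30 = 110 nurse-hours, leaving 190.
Order the wards by care index per hour: ER 27 > Psych 18 > Peds 13 > Rehab 11 > Surgery 10 > Burn 9 > Onc 6.
ER takes 80 more to reach its cap of 100 ; 110 left.
Only 110 left; Psych takes them to reach 130.
Total = 10×30 + 27×100 + 18×130 + 11×10 + 6×30 = 5630.

5630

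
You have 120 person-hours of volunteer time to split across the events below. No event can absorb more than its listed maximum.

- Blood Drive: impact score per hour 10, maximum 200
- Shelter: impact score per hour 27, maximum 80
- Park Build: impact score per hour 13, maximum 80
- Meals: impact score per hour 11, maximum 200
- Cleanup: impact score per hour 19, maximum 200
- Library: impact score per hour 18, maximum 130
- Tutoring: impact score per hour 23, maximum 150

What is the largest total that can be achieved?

Highest impact score per hour first: Shelter 27 > Tutoring 23 > Cleanup 19 > Library 18 > Park Build 13 > Meals 11 > Blood Drive 10.
Shelter: +80 to 80 (cap) ; 40 left.
Tutoring has room for 150 but only 40 remain, so it gets 40.
Total = 27×80 + 23×40 = 3080.

3080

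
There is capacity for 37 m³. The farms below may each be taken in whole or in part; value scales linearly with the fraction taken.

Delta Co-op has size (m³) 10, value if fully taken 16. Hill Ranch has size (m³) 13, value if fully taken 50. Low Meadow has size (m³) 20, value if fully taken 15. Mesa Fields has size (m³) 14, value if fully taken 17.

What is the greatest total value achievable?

Best value per unit of size first: Hill Ranch 50/13≈3.85, Delta Co-op 16/10≈1.6, Mesa Fields 17/14≈1.21, Low Meadow 15/20≈0.75.
Take all of Hill Ranch (13 m³, value 50) ; 24 m³ left.
Take all of Delta Co-op (10 m³, value 16) ; 14 m³ left.
All 14 m³ of Mesa Fields fit (value 17) ; 0 remain.
Total value = 83.

83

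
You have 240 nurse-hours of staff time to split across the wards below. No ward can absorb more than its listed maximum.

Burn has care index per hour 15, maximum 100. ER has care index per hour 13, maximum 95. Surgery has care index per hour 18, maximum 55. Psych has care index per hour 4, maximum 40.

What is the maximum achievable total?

3595

Highest care index per hour first: Surgery 18 > Burn 15 > ER 13 > Psych 4.
Give Surgery 55 to hit its cap of 55 ; 185 left.
Burn takes 100 to reach its cap of 100 ; 85 left.
Only 85 left; ER takes them to reach 85.
Total = 15×100 + 13×85 + 18×55 = 3595.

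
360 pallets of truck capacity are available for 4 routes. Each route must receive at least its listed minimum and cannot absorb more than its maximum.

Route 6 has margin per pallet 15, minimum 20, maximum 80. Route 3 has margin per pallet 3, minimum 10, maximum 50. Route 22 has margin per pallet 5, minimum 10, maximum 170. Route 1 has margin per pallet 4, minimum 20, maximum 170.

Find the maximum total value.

Meeting every minimum uses 20+10+10+20 = 60 pallets, leaving 300.
Highest margin per pallet first: Route 6 15 > Route 22 5 > Route 1 4 > Route 3 3.
Give Route 6 60 more to hit its cap of 80 → 240 left.
Route 22: +160 to 170 (cap) → 80 left.
Route 1: +80 (room for 150) → 100. Pool exhausted.
Total = 15×80 + 3×10 + 5×170 + 4×100 = 2480.

2480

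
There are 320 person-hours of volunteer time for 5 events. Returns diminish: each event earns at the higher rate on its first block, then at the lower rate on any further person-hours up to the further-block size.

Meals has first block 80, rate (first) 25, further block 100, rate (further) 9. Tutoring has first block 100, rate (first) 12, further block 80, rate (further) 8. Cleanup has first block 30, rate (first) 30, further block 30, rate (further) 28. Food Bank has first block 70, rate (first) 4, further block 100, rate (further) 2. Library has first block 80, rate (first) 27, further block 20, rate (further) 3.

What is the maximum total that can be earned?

7100

Rank every tier by rate: Cleanup/tier1 30 > Cleanup/tier2 28 > Library/tier1 27 > Meals/tier1 25 > Tutoring/tier1 12 > Meals/tier2 9 > Tutoring/tier2 8 > Food Bank/tier1 4 > Library/tier2 3 > Food Bank/tier2 2.
Cleanup/tier1 (30): +30 → 290 left.
Cleanup/tier2 (28): +30 → 260 left.
Fill Library tier1 block (80 at 27) → 180 left.
Fill Meals tier1 block (80 at 25) → 100 left.
Fill Tutoring tier1 block (100 at 12) → 0 left.
Total = 30×30 + 28×30 + 27×80 + 25×80 + 12×100 = 7100.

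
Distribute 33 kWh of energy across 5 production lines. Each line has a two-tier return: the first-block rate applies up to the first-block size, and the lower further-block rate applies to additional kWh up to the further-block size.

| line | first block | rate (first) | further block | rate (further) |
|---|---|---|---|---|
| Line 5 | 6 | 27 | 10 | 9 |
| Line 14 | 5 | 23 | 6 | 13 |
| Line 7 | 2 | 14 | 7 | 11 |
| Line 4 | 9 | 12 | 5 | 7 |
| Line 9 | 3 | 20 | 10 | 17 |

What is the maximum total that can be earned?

625

Order all 10 blocks by rate: Line 5/tier1 27 > Line 14/tier1 23 > Line 9/tier1 20 > Line 9/tier2 17 > Line 7/tier1 14 > Line 14/tier2 13 > Line 4/tier1 12 > Line 7/tier2 11 > Line 5/tier2 9 > Line 4/tier2 7.
Fill Line 5 tier1 block (6 at 27) ; 27 left.
Line 14 tier1 at 23: fill all 5 ; 22 left.
Fill Line 9 tier1 block (3 at 20) ; 19 left.
Fill Line 9 tier2 block (10 at 17) ; 9 left.
Line 7 tier1 at 14: fill all 2 ; 7 left.
Fill Line 14 tier2 block (6 at 13) ; 1 left.
Line 4 tier1 at 12: only 1 left, fill 1.
Total = 27×6 + 23×5 + 20×3 + 17×10 + 14×2 + 13×6 + 12×1 = 625.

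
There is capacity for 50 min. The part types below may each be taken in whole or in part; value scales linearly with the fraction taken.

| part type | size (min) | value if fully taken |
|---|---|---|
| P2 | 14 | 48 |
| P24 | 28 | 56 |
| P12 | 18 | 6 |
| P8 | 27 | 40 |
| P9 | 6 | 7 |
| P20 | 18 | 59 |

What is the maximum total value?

Rank by value-to-size ratio: P2 48/14≈3.43, P20 59/18≈3.28, P24 56/28≈2, P8 40/27≈1.48, P9 7/6≈1.17, P12 6/18≈0.333.
All 14 min of P2 fit (value 48) — 36 remain.
Take all of P20 (18 min, value 59) — 18 min left.
Fill the last 18 min with part of P24: 18/28 of it earns 36.
Total value = 143.

143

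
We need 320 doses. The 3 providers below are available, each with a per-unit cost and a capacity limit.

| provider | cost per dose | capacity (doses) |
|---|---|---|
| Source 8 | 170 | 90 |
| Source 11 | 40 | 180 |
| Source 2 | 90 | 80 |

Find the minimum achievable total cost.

Cheapest first:
Source 11 (40): use full 180 → 140 doses to go.
Source 2 (90): use full 80 → 60 doses to go.
Take 60 from Source 8 at 170 to finish.
Cost = 180×40 + 80×90 + 60×170 = 24600.

24600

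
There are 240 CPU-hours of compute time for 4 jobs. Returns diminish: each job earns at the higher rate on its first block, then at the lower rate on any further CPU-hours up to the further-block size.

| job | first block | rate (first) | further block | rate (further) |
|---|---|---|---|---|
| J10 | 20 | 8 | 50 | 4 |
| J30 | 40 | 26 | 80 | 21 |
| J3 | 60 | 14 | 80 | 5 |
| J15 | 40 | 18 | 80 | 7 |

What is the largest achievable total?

Treat each block as its own option and order by rate: J30/T1 26 > J30/T2 21 > J15/T1 18 > J3/T1 14 > J10/T1 8 > J15/T2 7 > J3/T2 5 > J10/T2 4.
Fill J30 T1 block (40 at 26) — 200 left.
Fill J30 T2 block (80 at 21) — 120 left.
J15 T1 at 18: fill all 40 — 80 left.
J3 T1 at 14: fill all 60 — 20 left.
J10 T1 at 8: fill all 20 — 0 left.
Total = 26×40 + 21×80 + 18×40 + 14×60 + 8×20 = 4440.

4440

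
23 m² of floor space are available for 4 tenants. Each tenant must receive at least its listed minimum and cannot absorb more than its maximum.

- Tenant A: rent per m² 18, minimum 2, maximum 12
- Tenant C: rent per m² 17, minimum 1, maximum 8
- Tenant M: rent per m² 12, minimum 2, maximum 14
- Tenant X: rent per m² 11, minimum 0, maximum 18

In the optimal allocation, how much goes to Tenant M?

3

Meeting every minimum uses 2+1+2+0 = 5 m², leaving 18.
Highest rent per m² first: Tenant A 18 > Tenant C 17 > Tenant M 12 > Tenant X 11.
Tenant A: +10 to 12 (cap) → 8 left.
Tenant C: +7 to 8 (cap) → 1 left.
Tenant M has room for 12 more but only 1 remain, so it gets 3.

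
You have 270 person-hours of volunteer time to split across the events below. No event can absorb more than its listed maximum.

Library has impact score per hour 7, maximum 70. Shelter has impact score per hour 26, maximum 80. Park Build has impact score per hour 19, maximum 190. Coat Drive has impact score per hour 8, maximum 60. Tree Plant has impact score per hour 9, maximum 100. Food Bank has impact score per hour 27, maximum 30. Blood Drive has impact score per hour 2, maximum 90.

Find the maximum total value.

5930

Order the events by impact score per hour: Food Bank 27 > Shelter 26 > Park Build 19 > Tree Plant 9 > Coat Drive 8 > Library 7 > Blood Drive 2.
Food Bank: +30 to 30 (cap) ; 240 left.
Give Shelter 80 to hit its cap of 80 ; 160 left.
Only 160 left; Park Build takes them to reach 160.
Total = 26×80 + 19×160 + 27×30 = 5930.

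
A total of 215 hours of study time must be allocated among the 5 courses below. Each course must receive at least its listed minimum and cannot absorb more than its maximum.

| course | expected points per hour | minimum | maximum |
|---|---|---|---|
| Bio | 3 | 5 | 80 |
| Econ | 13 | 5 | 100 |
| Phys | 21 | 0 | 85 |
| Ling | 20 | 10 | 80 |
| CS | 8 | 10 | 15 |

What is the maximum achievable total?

Meeting every minimum uses 5+5+0+10+10 = 30 hours, leaving 185.
Highest expected points per hour first: Phys 21 > Ling 20 > Econ 13 > CS 8 > Bio 3.
Give Phys 85 more to hit its cap of 85 ; 100 left.
Give Ling 70 more to hit its cap of 80 ; 30 left.
Econ has room for 95 more but only 30 remain, so it gets 35.
Total = 3×5 + 13×35 + 21×85 + 20×80 + 8×10 = 3935.

3935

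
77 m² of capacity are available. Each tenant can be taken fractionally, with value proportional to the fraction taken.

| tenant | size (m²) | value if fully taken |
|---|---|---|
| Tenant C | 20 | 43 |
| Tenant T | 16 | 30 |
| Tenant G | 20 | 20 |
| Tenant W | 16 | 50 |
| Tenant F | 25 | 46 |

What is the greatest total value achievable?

Rank by value-to-size ratio: Tenant W 50/16≈3.12, Tenant C 43/20≈2.15, Tenant T 30/16≈1.88, Tenant F 46/25≈1.84, Tenant G 20/20≈1.
Take all of Tenant W (16 m², value 50) — 61 m² left.
Take all of Tenant C (20 m², value 43) — 41 m² left.
All 16 m² of Tenant T fit (value 30) — 25 remain.
All 25 m² of Tenant F fit (value 46) — 0 remain.
Total value = 169.

169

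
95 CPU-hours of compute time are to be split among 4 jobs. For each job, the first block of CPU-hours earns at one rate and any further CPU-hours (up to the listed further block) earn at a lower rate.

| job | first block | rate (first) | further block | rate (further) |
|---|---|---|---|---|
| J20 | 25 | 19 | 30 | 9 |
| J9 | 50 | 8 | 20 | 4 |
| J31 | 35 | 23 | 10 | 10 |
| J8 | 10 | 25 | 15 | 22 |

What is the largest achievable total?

1960

Rank every tier by rate: J8/first 25 > J31/first 23 > J8/second 22 > J20/first 19 > J31/second 10 > J20/second 9 > J9/first 8 > J9/second 4.
J8 first at 25: fill all 10 — 85 left.
J31 first at 23: fill all 35 — 50 left.
Fill J8 second block (15 at 22) — 35 left.
J20/first (19): +25 — 10 left.
J31 second at 10: fill all 10 — 0 left.
Total = 25×10 + 23×35 + 22×15 + 19×25 + 10×10 = 1960.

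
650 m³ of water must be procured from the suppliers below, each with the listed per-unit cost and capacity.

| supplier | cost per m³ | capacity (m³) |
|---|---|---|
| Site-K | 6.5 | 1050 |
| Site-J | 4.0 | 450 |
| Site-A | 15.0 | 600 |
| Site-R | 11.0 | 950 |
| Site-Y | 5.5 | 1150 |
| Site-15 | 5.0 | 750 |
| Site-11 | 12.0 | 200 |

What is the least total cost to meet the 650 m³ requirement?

Fill from the cheapest supplier first.
Site-J at 4.0: take all 450 m³ — 200 still needed.
Take 200 from Site-15 at 5.0 to finish.
Site-Y, Site-K, Site-R, Site-11, Site-A: unused.
Cost = 450×4.0 + 200×5.0 = 2800.

2800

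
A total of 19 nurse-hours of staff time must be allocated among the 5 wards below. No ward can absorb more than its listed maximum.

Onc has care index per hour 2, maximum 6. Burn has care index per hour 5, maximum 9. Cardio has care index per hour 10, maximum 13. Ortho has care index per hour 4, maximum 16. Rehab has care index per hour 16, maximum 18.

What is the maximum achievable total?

298

Rank by care index per hour: Rehab 16 > Cardio 10 > Burn 5 > Ortho 4 > Onc 2.
Rehab: +18 to 18 (cap) → 1 left.
Cardio has room for 13 but only 1 remain, so it gets 1.
Total = 10×1 + 16×18 = 298.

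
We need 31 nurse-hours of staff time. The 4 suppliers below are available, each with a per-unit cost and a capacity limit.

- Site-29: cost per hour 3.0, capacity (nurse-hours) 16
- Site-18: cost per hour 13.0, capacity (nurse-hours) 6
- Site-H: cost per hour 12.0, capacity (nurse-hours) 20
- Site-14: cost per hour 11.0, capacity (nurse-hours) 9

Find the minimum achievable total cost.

219

Fill from the cheapest supplier first.
Take 16 from Site-29 at 3.0 → need 15 more.
Take 9 from Site-14 at 11.0 → need 6 more.
Site-H at 12.0: take 6 of its 20 → requirement met.
Site-18: unused.
Cost = 16×3.0 + 9×11.0 + 6×12.0 = 219.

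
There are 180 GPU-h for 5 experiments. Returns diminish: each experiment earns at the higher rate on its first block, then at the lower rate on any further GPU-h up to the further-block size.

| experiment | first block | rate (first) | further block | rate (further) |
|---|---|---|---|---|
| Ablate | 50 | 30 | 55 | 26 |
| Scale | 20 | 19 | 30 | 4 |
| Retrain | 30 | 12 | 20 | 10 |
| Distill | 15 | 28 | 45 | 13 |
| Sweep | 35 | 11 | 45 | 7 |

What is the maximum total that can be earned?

4250

Order all 10 blocks by rate: Ablate/tier1 30 > Distill/tier1 28 > Ablate/tier2 26 > Scale/tier1 19 > Distill/tier2 13 > Retrain/tier1 12 > Sweep/tier1 11 > Retrain/tier2 10 > Sweep/tier2 7 > Scale/tier2 4.
Ablate tier1 at 30: fill all 50 → 130 left.
Fill Distill tier1 block (15 at 28) → 115 left.
Fill Ablate tier2 block (55 at 26) → 60 left.
Fill Scale tier1 block (20 at 19) → 40 left.
Distill tier2 at 13: only 40 left, fill 40.
Total = 30×50 + 28×15 + 26×55 + 19×20 + 13×40 = 4250.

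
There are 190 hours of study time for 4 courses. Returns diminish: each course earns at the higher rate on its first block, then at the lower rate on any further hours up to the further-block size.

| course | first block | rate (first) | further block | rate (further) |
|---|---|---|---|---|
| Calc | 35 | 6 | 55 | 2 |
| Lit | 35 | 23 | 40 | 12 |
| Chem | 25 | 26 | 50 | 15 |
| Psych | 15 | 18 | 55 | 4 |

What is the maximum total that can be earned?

3105

Treat each block as its own option and order by rate: Chem/T1 26 > Lit/T1 23 > Psych/T1 18 > Chem/T2 15 > Lit/T2 12 > Calc/T1 6 > Psych/T2 4 > Calc/T2 2.
Chem T1 at 26: fill all 25 — 165 left.
Lit/T1 (23): +35 — 130 left.
Psych/T1 (18): +15 — 115 left.
Chem T2 at 15: fill all 50 — 65 left.
Fill Lit T2 block (40 at 12) — 25 left.
25 remain; put them into Calc T1 at 6.
Total = 26×25 + 23×35 + 18×15 + 15×50 + 12×40 + 6×25 = 3105.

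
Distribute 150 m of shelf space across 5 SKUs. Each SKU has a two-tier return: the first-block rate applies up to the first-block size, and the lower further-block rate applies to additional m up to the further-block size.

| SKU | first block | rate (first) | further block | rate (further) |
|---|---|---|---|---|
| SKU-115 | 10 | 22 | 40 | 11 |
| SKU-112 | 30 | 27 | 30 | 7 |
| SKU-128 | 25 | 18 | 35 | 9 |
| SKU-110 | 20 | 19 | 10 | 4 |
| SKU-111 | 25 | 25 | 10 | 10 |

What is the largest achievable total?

2925

Order all 10 blocks by rate: SKU-112/T1 27 > SKU-111/T1 25 > SKU-115/T1 22 > SKU-110/T1 19 > SKU-128/T1 18 > SKU-115/T2 11 > SKU-111/T2 10 > SKU-128/T2 9 > SKU-112/T2 7 > SKU-110/T2 4.
SKU-112/T1 (27): +30 ; 120 left.
SKU-111 T1 at 25: fill all 25 ; 95 left.
SKU-115 T1 at 22: fill all 10 ; 85 left.
SKU-110/T1 (19): +20 ; 65 left.
SKU-128/T1 (18): +25 ; 40 left.
SKU-115 T2 at 11: fill all 40 ; 0 left.
Total = 27×30 + 25×25 + 22×10 + 19×20 + 18×25 + 11×40 = 2925.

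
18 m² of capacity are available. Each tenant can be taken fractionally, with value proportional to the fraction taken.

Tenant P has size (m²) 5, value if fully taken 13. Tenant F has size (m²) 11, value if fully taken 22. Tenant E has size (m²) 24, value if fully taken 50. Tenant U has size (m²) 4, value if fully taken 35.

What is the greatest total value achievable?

Best value per unit of size first: Tenant U 35/4≈8.75, Tenant P 13/5≈2.6, Tenant E 50/24≈2.08, Tenant F 22/11≈2.
All 4 m² of Tenant U fit (value 35) — 14 remain.
All 5 m² of Tenant P fit (value 13) — 9 remain.
Only 9 m² remain; take 9/24 of Tenant E for value 50×9/24 = 18.75.
Total value = 66.75.

66.75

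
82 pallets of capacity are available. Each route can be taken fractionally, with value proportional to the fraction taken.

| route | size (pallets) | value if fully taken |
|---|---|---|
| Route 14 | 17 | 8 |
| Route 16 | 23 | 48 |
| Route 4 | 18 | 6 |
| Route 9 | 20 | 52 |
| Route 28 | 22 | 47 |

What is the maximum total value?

Rank by value-to-size ratio: Route 9 52/20≈2.6, Route 28 47/22≈2.14, Route 16 48/23≈2.09, Route 14 8/17≈0.471, Route 4 6/18≈0.333.
All 20 pallets of Route 9 fit (value 52) → 62 remain.
Route 28: take in full, 22 pallets for value 47 → 40 left.
Route 16: take in full, 23 pallets for value 48 → 17 left.
Route 14: take in full, 17 pallets for value 8 → 0 left.
Total value = 155.

155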